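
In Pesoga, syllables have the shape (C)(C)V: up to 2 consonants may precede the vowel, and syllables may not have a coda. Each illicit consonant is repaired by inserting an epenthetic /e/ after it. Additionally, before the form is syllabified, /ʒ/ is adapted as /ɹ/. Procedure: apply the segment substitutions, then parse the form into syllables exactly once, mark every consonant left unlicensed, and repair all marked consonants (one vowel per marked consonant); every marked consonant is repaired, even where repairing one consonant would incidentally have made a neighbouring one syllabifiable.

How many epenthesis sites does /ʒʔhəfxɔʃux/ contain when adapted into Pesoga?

2

After substitution the input is /ɹʔhəfxɔʃux/.
The unsyllabifiable consonants are /ɹ/, /x/; each receives one epenthetic vowel.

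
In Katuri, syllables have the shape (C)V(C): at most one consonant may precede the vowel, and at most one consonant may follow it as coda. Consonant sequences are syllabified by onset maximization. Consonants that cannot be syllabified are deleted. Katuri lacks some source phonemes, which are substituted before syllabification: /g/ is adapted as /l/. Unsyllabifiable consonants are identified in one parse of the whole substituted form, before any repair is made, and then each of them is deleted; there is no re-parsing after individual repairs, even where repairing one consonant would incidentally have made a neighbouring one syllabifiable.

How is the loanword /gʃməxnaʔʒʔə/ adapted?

Substitution: /g/ → /l/, giving /lʃməxnaʔʒʔə/.
Under (C)V(C), the unsyllabifiable consonants are /l/, /ʃ/, /ʒ/ (at most one coda consonant is licensed; onsets are limited to one consonant).
Deletion applies to /l/, /ʃ/, /ʒ/.

məxnaʔʔə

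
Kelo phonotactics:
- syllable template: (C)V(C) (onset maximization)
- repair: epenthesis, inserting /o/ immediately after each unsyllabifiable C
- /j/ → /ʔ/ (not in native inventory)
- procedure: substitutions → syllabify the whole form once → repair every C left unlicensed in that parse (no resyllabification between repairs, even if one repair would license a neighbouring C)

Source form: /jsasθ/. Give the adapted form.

ʔosasθo

Substitution: /j/ → /ʔ/, giving /ʔsasθ/.
The consonants /ʔ/, /θ/ cannot be parsed into a legal (C)V(C) syllable (at most one coda consonant is licensed; onsets are limited to one consonant).
Epenthesis after each stranded consonant: /ʔ/ → /ʔo/, /θ/ → /θo/.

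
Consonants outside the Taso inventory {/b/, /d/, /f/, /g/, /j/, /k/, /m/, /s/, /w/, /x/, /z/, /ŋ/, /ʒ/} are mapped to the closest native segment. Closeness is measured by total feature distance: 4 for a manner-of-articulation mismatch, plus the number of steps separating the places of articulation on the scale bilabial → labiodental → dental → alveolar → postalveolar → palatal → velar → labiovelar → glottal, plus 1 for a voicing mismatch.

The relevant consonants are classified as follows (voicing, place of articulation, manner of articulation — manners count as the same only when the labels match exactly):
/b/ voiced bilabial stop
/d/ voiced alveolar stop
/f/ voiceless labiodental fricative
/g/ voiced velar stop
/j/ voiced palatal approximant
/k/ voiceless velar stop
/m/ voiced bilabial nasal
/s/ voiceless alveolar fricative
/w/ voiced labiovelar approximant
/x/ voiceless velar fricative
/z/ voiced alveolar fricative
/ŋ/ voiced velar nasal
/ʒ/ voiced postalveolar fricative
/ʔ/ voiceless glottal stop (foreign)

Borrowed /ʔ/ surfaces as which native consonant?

/k/ is closest: same manner (stop), place distance 2 (glottal→velar), same voicing; total 2. Next closest is /g/ at distance 3.

k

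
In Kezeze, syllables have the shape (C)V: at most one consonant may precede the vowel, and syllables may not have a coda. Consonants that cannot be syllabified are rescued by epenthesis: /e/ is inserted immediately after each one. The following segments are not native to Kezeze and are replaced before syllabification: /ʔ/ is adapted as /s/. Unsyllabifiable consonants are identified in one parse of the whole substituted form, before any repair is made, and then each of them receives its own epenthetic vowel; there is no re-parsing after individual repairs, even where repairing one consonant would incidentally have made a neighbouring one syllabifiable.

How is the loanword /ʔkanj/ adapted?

sekaneje

Substitution: /ʔ/ → /s/, giving /skanj/.
Syllabifying with onset maximization leaves /s/, /n/, /j/ stranded (no codas are permitted; onsets are limited to one consonant).
Inserting the epenthetic vowel yields /s/ → /se/, /n/ → /ne/, /j/ → /je/.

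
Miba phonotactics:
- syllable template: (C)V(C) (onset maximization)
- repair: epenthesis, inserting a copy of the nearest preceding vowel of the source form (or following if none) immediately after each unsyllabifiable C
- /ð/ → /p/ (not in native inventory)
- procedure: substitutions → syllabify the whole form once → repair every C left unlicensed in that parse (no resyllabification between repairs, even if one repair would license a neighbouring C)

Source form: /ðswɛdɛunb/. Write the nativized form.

Substitution: /ð/ → /p/, giving /pswɛdɛunb/.
The consonants /p/, /s/, /b/ cannot be parsed into a legal (C)V(C) syllable (at most one coda consonant is licensed; onsets are limited to one consonant).
Each unlicensed consonant becomes the onset of a new syllable: /p/ → /pɛ/, /s/ → /sɛ/, /b/ → /bu/.

pɛsɛwɛdɛunbu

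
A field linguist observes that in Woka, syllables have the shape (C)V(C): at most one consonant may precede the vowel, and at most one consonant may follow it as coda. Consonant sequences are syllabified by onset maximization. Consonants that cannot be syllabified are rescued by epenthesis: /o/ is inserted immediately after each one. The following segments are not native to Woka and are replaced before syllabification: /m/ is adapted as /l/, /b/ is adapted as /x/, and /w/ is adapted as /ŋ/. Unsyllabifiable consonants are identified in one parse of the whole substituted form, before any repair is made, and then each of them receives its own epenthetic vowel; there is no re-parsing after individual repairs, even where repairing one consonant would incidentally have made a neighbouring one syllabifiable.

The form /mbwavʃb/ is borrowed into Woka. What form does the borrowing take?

Substitution: /m/ → /l/, /b/ → /x/, /w/ → /ŋ/, giving /lxŋavʃx/.
The consonants /l/, /x/, /ʃ/, /x/ cannot be parsed into a legal (C)V(C) syllable (at most one coda consonant is licensed; onsets are limited to one consonant).
Inserting the epenthetic vowel yields /l/ → /lo/, /x/ → /xo/, /ʃ/ → /ʃo/, /x/ → /xo/.

loxoŋavʃoxo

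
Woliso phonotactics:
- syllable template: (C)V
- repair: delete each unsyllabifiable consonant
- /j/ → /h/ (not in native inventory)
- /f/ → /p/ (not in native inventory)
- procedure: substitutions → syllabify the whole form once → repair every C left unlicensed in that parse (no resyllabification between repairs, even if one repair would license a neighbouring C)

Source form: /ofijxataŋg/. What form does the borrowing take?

Substitution: /f/ → /p/, /j/ → /h/, giving /opihxataŋg/.
Syllabifying with onset maximization leaves /h/, /ŋ/, /g/ stranded (no codas are permitted; onsets are limited to one consonant).
Each unlicensed consonant is deleted: /h/, /ŋ/, /g/.

opixata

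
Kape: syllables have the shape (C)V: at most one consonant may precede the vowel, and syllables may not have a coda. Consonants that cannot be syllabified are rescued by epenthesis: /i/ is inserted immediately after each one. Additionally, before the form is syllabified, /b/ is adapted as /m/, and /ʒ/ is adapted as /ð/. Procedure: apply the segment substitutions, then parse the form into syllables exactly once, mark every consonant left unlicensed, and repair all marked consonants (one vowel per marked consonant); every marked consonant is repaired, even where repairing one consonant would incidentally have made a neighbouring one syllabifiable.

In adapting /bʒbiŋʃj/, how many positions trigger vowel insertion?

After substitution the input is /mðmiŋʃj/.
The unsyllabifiable consonants are /m/, /ð/, /ŋ/, /ʃ/, /j/; each receives one epenthetic vowel.

5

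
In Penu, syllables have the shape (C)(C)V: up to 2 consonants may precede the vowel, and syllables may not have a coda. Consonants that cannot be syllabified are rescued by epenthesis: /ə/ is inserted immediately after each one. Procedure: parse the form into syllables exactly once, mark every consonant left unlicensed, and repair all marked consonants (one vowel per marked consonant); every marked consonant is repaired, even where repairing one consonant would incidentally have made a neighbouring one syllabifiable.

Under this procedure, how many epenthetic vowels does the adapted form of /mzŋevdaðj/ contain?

3

The unsyllabifiable consonants are /m/, /ð/, /j/; each receives one epenthetic vowel.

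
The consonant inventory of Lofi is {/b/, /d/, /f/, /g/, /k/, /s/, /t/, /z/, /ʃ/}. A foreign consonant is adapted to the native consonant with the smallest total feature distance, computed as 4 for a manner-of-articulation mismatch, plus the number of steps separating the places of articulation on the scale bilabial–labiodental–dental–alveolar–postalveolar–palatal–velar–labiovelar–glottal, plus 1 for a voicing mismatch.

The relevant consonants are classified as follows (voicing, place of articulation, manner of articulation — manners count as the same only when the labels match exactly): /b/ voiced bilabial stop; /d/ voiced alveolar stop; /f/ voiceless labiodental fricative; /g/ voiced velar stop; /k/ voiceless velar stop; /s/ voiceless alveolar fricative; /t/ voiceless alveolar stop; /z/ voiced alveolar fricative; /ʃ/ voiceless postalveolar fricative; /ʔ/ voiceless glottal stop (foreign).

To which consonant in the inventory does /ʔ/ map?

/k/ is closest: same manner (stop), place distance 2 (glottal→velar), same voicing; total 2. Next closest is /g/ at distance 3.

k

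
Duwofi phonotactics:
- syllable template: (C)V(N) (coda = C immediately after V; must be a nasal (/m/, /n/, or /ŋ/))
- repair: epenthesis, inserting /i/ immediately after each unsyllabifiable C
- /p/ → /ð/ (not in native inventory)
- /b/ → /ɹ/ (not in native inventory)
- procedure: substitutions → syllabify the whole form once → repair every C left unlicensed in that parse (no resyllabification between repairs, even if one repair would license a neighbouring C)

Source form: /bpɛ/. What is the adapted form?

Substitution: /b/ → /ɹ/, /p/ → /ð/, giving /ɹðɛ/.
Under (C)V(N), the unsyllabifiable consonants are /ɹ/ (only a nasal (/m/, /n/, or /ŋ/) is licensed in coda position; onsets are limited to one consonant).
Each unlicensed consonant becomes the onset of a new syllable: /ɹ/ → /ɹi/.

ɹiðɛ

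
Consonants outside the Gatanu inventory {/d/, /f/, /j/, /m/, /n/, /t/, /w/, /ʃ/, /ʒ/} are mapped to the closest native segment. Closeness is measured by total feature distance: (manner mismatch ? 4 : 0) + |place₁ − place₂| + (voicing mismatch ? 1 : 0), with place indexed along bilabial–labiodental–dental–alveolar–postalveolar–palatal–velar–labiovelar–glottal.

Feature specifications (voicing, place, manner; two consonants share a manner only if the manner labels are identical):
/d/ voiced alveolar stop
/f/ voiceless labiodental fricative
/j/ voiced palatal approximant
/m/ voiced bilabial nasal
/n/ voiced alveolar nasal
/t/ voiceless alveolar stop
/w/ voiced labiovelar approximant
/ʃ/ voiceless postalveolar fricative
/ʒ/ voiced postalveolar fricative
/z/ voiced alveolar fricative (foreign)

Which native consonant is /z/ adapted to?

/ʒ/ is closest: same manner (fricative), place distance 1 (alveolar→postalveolar), same voicing; total 1. Next closest is /ʃ/ at distance 2.

ʒ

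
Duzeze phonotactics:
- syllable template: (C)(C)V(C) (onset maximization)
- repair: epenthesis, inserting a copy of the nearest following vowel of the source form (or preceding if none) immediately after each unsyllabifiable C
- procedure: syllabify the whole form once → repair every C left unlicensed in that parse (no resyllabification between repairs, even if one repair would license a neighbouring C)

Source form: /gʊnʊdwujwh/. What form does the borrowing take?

gʊnʊdwujwuhu

Under (C)(C)V(C), the unsyllabifiable consonants are /w/, /h/ (at most one coda consonant is licensed; onsets may contain at most 2 consonants).
Each unlicensed consonant becomes the onset of a new syllable: /w/ → /wu/, /h/ → /hu/.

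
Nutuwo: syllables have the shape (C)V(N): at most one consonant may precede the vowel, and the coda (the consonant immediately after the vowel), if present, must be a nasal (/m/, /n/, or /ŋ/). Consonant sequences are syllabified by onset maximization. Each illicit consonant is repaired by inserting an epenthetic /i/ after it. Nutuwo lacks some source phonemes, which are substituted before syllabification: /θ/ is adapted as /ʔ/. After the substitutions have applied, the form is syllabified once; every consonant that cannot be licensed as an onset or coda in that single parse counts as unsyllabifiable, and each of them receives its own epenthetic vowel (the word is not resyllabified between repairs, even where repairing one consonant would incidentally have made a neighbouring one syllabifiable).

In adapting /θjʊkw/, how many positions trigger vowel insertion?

3

After substitution the input is /ʔjʊkw/.
The unsyllabifiable consonants are /ʔ/, /k/, /w/; each receives one epenthetic vowel.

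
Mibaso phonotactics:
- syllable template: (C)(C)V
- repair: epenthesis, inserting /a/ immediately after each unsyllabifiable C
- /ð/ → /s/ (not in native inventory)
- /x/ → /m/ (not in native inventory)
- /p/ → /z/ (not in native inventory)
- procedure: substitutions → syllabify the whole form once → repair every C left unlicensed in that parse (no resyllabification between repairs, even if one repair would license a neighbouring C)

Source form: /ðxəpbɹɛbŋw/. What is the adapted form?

Substitution: /ð/ → /s/, /x/ → /m/, /p/ → /z/, giving /sməzbɹɛbŋw/.
The consonants /z/, /b/, /ŋ/, /w/ cannot be parsed into a legal (C)(C)V syllable (no codas are permitted; onsets may contain at most 2 consonants).
Inserting the epenthetic vowel yields /z/ → /za/, /b/ → /ba/, /ŋ/ → /ŋa/, /w/ → /wa/.

sməzabɹɛbaŋawa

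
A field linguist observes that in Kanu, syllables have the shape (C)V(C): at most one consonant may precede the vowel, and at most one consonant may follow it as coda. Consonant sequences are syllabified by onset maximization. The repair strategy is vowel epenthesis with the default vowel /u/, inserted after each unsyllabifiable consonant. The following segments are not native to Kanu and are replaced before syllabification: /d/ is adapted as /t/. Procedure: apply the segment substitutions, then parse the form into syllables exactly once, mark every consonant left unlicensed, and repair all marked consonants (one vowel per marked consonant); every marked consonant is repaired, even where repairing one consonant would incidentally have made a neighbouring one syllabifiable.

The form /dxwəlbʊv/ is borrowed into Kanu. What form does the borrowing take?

Substitution: /d/ → /t/, giving /txwəlbʊv/.
The consonants /t/, /x/ cannot be parsed into a legal (C)V(C) syllable (at most one coda consonant is licensed; onsets are limited to one consonant).
Each unlicensed consonant becomes the onset of a new syllable: /t/ → /tu/, /x/ → /xu/.

tuxuwəlbʊv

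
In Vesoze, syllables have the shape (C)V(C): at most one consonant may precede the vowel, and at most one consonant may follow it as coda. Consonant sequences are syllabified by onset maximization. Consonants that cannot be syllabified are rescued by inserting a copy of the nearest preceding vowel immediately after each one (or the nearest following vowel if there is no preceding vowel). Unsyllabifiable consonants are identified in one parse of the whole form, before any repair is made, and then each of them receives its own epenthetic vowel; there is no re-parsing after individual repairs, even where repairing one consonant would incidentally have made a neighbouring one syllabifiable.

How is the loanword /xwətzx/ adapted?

Syllabifying with onset maximization leaves /x/, /z/, /x/ stranded (at most one coda consonant is licensed; onsets are limited to one consonant).
Epenthesis after each stranded consonant: /x/ → /xə/, /z/ → /zə/, /x/ → /xə/.

xəwətzəxə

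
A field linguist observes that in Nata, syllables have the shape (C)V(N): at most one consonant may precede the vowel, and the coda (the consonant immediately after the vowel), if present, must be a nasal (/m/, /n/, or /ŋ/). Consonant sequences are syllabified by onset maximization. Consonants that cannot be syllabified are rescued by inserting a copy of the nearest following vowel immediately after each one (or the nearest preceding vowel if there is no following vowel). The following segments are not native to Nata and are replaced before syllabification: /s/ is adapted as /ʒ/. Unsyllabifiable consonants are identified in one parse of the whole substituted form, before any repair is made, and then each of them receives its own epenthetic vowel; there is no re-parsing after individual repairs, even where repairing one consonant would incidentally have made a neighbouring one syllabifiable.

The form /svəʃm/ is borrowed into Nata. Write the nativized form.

ʒəvəʃəmə

Substitution: /s/ → /ʒ/, giving /ʒvəʃm/.
The consonants /ʒ/, /ʃ/, /m/ cannot be parsed into a legal (C)V(N) syllable (only a nasal (/m/, /n/, or /ŋ/) is licensed in coda position; onsets are limited to one consonant).
Each unlicensed consonant becomes the onset of a new syllable: /ʒ/ → /ʒə/, /ʃ/ → /ʃə/, /m/ → /mə/.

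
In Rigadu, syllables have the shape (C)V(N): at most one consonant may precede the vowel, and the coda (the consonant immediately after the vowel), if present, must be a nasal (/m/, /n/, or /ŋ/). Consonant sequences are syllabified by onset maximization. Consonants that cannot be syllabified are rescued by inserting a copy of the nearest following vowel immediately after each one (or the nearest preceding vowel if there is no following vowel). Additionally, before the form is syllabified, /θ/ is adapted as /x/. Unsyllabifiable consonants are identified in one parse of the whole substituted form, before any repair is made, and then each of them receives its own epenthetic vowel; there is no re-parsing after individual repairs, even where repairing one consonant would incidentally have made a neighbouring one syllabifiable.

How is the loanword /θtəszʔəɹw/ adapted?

Substitution: /θ/ → /x/, giving /xtəszʔəɹw/.
Syllabifying with onset maximization leaves /x/, /s/, /z/, /ɹ/, /w/ stranded (only a nasal (/m/, /n/, or /ŋ/) is licensed in coda position; onsets are limited to one consonant).
Each unlicensed consonant becomes the onset of a new syllable: /x/ → /xə/, /s/ → /sə/, /z/ → /zə/, /ɹ/ → /ɹə/, /w/ → /wə/.

xətəsəzəʔəɹəwə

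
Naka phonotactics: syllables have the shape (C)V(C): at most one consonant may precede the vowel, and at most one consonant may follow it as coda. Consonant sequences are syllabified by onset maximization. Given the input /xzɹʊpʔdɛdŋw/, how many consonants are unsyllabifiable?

5

Under (C)V(C), the unsyllabifiable consonants are /x/, /z/, /ʔ/, /ŋ/, /w/ (at most one coda consonant is licensed; onsets are limited to one consonant).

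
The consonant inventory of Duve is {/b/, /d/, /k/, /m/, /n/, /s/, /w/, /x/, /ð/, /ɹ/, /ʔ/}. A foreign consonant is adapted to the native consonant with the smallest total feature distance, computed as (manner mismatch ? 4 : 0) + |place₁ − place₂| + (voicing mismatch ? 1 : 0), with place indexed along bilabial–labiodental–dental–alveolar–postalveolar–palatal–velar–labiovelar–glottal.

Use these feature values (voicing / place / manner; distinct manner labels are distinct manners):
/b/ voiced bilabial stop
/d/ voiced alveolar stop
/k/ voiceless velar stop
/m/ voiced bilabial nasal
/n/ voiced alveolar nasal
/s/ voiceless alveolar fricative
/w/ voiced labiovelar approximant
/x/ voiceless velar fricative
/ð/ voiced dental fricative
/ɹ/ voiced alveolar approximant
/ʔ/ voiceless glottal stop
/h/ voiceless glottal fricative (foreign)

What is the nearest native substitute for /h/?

x

/x/ is closest: same manner (fricative), place distance 2 (glottal→velar), same voicing; total 2. Next closest is /ʔ/ at distance 4.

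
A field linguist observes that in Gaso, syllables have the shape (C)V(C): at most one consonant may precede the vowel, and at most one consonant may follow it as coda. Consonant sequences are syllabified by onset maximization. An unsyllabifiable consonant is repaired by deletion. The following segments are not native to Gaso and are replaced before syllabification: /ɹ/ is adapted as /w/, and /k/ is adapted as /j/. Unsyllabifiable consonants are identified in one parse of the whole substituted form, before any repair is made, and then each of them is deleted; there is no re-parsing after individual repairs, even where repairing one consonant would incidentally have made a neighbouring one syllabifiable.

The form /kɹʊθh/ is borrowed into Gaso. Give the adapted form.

wʊθ

Substitution: /k/ → /j/, /ɹ/ → /w/, giving /jwʊθh/.
Under (C)V(C), the unsyllabifiable consonants are /j/, /h/ (at most one coda consonant is licensed; onsets are limited to one consonant).
Deletion applies to /j/, /h/.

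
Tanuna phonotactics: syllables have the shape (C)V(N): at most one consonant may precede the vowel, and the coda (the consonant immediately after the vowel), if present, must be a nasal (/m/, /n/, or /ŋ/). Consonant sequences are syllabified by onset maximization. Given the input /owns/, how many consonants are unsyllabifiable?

Syllabifying with onset maximization leaves /w/, /n/, /s/ stranded (only a nasal (/m/, /n/, or /ŋ/) is licensed in coda position; onsets are limited to one consonant).

3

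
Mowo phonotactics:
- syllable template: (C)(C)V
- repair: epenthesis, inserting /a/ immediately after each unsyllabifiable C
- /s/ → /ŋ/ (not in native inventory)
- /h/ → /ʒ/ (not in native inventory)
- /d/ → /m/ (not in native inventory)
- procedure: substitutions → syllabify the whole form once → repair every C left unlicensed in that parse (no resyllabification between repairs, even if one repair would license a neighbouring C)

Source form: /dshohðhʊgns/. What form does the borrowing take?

maŋʒoʒaðʒʊganaŋa

Substitution: /d/ → /m/, /s/ → /ŋ/, /h/ → /ʒ/, giving /mŋʒoʒðʒʊgnŋ/.
Under (C)(C)V, the unsyllabifiable consonants are /m/, /ʒ/, /g/, /n/, /ŋ/ (no codas are permitted; onsets may contain at most 2 consonants).
Epenthesis after each stranded consonant: /m/ → /ma/, /ʒ/ → /ʒa/, /g/ → /ga/, /n/ → /na/, /ŋ/ → /ŋa/.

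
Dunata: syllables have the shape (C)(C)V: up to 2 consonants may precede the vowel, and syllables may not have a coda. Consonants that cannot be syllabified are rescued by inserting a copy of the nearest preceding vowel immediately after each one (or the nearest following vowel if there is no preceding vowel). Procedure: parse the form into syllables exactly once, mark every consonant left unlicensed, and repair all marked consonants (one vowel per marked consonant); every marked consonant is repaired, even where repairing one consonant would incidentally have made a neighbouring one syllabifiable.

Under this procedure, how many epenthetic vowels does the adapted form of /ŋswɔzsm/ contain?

4

The unsyllabifiable consonants are /ŋ/, /z/, /s/, /m/; each receives one epenthetic vowel.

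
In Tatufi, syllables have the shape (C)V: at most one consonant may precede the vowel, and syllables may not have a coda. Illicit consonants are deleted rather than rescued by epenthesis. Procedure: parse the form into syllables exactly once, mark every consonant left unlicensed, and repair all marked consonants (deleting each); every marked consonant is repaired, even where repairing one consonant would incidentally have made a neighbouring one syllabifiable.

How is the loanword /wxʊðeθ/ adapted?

Under (C)V, the unsyllabifiable consonants are /w/, /θ/ (no codas are permitted; onsets are limited to one consonant).
Deleting the stranded consonants removes /w/, /θ/.

xʊðe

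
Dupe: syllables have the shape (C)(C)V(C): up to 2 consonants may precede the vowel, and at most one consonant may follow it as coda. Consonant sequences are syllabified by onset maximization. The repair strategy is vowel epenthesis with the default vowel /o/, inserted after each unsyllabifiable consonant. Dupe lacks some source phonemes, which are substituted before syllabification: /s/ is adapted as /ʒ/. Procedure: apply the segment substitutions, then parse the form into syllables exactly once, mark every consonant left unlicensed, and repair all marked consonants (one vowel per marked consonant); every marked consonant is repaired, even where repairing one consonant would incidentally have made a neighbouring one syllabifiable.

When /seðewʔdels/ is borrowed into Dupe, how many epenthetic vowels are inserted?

1

After substitution the input is /ʒeðewʔdelʒ/.
The unsyllabifiable consonants are /ʒ/; each receives one epenthetic vowel.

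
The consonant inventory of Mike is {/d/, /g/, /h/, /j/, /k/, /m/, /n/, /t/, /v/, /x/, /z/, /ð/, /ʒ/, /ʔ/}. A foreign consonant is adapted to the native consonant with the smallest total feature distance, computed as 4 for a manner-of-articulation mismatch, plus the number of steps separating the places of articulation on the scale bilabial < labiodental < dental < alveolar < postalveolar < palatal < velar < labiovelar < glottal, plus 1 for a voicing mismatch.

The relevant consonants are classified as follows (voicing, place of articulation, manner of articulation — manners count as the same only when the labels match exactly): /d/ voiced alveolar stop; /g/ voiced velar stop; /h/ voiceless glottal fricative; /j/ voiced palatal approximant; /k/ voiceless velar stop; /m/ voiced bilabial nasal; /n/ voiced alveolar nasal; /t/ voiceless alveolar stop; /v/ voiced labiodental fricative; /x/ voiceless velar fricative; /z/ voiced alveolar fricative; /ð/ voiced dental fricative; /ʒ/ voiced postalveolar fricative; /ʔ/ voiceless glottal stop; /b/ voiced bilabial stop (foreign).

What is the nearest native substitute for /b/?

d

/d/ is closest: same manner (stop), place distance 3 (bilabial→alveolar), same voicing; total 3. Next closest is /m/ at distance 4.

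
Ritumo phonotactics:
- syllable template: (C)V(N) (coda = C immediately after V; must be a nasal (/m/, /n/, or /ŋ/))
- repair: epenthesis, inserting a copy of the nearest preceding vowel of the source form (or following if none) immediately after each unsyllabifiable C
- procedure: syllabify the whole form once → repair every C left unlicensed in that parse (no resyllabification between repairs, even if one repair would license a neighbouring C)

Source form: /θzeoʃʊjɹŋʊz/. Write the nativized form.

Under (C)V(N), the unsyllabifiable consonants are /θ/, /j/, /ɹ/, /z/ (only a nasal (/m/, /n/, or /ŋ/) is licensed in coda position; onsets are limited to one consonant).
Inserting the epenthetic vowel yields /θ/ → /θe/, /j/ → /jʊ/, /ɹ/ → /ɹʊ/, /z/ → /zʊ/.

θezeoʃʊjʊɹʊŋʊzʊ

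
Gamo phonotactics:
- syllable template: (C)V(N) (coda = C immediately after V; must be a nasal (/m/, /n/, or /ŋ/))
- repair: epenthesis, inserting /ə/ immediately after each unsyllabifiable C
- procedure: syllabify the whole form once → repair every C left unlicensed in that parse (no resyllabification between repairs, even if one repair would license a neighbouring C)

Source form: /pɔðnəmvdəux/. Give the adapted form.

The consonants /ð/, /v/, /x/ cannot be parsed into a legal (C)V(N) syllable (only a nasal (/m/, /n/, or /ŋ/) is licensed in coda position; onsets are limited to one consonant).
Inserting the epenthetic vowel yields /ð/ → /ðə/, /v/ → /və/, /x/ → /xə/.

pɔðənəmvədəuxə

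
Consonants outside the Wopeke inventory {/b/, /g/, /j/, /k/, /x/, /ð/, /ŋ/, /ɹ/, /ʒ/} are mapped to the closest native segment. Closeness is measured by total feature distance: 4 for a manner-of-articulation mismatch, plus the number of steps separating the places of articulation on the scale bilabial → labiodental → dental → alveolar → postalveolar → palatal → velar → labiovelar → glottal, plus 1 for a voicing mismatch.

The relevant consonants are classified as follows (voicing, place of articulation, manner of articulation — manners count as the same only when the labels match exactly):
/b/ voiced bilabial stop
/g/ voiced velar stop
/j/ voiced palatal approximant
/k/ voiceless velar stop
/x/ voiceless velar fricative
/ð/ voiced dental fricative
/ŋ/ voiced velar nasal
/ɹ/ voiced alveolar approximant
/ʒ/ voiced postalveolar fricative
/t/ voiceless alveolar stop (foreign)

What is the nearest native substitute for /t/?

/k/ is closest: same manner (stop), place distance 3 (alveolar→velar), same voicing; total 3. Next closest is /b/ at distance 4.

k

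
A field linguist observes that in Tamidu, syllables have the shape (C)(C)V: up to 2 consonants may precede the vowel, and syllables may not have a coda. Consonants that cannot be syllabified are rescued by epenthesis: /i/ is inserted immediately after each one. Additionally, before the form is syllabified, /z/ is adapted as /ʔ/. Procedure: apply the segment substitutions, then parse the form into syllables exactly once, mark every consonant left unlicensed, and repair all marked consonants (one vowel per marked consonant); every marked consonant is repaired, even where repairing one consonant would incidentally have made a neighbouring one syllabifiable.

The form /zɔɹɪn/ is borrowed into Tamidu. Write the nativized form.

Substitution: /z/ → /ʔ/, giving /ʔɔɹɪn/.
The consonants /n/ cannot be parsed into a legal (C)(C)V syllable (no codas are permitted; onsets may contain at most 2 consonants).
Inserting the epenthetic vowel yields /n/ → /ni/.

ʔɔɹɪni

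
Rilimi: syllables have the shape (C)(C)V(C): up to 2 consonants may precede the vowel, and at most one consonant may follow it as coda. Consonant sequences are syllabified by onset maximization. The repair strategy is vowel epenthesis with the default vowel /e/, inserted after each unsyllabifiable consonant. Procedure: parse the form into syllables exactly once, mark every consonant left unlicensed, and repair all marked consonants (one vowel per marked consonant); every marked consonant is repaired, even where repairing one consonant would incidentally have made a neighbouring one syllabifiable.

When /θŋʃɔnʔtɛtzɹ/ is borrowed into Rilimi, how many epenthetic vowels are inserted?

3

The unsyllabifiable consonants are /θ/, /z/, /ɹ/; each receives one epenthetic vowel.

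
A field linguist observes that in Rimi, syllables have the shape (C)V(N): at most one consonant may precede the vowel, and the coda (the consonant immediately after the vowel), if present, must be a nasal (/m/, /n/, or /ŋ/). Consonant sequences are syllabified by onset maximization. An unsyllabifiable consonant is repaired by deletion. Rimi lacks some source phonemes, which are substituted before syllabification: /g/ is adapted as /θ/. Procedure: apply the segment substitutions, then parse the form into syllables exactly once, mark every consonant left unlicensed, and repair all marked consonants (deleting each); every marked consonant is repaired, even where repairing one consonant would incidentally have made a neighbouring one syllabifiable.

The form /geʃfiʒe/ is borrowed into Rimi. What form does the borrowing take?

θefiʒe

Substitution: /g/ → /θ/, giving /θeʃfiʒe/.
The consonants /ʃ/ cannot be parsed into a legal (C)V(N) syllable (only a nasal (/m/, /n/, or /ŋ/) is licensed in coda position; onsets are limited to one consonant).
Deletion applies to /ʃ/.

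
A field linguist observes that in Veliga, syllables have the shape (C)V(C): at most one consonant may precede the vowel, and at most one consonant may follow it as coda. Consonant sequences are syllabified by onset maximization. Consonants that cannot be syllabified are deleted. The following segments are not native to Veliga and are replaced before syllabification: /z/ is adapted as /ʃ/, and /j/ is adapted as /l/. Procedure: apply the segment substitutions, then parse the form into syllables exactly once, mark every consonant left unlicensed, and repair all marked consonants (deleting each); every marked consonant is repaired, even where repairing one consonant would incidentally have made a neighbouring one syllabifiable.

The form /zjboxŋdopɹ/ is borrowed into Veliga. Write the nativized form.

boxdop

Substitution: /z/ → /ʃ/, /j/ → /l/, giving /ʃlboxŋdopɹ/.
Syllabifying with onset maximization leaves /ʃ/, /l/, /ŋ/, /ɹ/ stranded (at most one coda consonant is licensed; onsets are limited to one consonant).
Deletion applies to /ʃ/, /l/, /ŋ/, /ɹ/.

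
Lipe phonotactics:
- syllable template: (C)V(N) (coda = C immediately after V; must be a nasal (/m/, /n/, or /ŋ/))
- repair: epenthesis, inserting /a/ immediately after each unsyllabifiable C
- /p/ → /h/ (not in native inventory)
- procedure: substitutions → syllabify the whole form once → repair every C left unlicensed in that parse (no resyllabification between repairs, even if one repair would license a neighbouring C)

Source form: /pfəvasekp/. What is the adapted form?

hafəvasekaha

Substitution: /p/ → /h/, giving /hfəvasekh/.
The consonants /h/, /k/, /h/ cannot be parsed into a legal (C)V(N) syllable (only a nasal (/m/, /n/, or /ŋ/) is licensed in coda position; onsets are limited to one consonant).
Each unlicensed consonant becomes the onset of a new syllable: /h/ → /ha/, /k/ → /ka/, /h/ → /ha/.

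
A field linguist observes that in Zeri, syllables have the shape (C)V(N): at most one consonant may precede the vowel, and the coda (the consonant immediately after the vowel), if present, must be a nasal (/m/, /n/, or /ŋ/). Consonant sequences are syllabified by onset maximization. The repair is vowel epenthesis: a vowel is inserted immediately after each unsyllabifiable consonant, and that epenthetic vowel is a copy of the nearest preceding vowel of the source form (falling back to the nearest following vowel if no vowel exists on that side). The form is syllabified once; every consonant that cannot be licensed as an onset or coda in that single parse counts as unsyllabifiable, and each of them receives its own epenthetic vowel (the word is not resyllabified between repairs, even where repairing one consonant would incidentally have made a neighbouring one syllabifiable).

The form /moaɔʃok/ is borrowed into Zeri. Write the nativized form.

The consonants /k/ cannot be parsed into a legal (C)V(N) syllable (only a nasal (/m/, /n/, or /ŋ/) is licensed in coda position; onsets are limited to one consonant).
Inserting the epenthetic vowel yields /k/ → /ko/.

moaɔʃoko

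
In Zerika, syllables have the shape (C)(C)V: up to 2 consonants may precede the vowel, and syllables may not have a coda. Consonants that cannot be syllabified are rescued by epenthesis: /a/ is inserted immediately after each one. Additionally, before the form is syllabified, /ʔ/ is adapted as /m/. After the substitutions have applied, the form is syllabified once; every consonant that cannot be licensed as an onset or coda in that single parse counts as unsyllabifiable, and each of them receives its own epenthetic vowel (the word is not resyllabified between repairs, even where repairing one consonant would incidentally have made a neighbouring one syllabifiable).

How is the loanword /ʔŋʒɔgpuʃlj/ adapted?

Substitution: /ʔ/ → /m/, giving /mŋʒɔgpuʃlj/.
Under (C)(C)V, the unsyllabifiable consonants are /m/, /ʃ/, /l/, /j/ (no codas are permitted; onsets may contain at most 2 consonants).
Inserting the epenthetic vowel yields /m/ → /ma/, /ʃ/ → /ʃa/, /l/ → /la/, /j/ → /ja/.

maŋʒɔgpuʃalaja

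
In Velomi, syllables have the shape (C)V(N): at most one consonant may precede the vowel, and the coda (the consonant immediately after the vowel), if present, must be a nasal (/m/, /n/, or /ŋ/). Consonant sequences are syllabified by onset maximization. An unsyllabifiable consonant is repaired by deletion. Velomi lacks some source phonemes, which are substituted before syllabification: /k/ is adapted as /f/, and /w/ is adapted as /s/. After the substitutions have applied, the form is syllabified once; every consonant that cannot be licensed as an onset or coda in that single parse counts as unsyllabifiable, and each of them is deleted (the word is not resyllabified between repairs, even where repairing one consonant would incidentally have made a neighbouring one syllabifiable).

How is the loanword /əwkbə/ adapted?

Substitution: /w/ → /s/, /k/ → /f/, giving /əsfbə/.
Under (C)V(N), the unsyllabifiable consonants are /s/, /f/ (only a nasal (/m/, /n/, or /ŋ/) is licensed in coda position; onsets are limited to one consonant).
Each unlicensed consonant is deleted: /s/, /f/.

əbə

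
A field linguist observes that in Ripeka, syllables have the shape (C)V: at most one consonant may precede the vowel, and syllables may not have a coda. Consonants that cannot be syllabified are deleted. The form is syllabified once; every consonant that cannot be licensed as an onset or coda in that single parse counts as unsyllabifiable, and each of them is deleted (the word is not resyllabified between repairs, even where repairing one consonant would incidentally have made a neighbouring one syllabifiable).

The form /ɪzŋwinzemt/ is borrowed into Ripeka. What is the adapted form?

Under (C)V, the unsyllabifiable consonants are /z/, /ŋ/, /n/, /m/, /t/ (no codas are permitted; onsets are limited to one consonant).
Deleting the stranded consonants removes /z/, /ŋ/, /n/, /m/, /t/.

ɪwize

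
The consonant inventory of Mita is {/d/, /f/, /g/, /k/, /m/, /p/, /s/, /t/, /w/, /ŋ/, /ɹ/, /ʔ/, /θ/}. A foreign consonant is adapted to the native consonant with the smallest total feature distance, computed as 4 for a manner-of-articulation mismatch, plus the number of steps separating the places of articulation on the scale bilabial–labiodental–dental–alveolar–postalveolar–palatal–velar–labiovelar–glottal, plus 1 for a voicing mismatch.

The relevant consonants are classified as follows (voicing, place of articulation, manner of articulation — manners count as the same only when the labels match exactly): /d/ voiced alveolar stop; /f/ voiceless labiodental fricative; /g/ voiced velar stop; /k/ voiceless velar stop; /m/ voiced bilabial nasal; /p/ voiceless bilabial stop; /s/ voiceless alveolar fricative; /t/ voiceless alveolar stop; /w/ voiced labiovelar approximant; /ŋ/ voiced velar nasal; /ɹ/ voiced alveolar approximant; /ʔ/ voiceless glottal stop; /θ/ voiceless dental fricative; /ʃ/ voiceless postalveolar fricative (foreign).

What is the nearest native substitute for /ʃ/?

/s/ is closest: same manner (fricative), place distance 1 (postalveolar→alveolar), same voicing; total 1. Next closest is /θ/ at distance 2.

s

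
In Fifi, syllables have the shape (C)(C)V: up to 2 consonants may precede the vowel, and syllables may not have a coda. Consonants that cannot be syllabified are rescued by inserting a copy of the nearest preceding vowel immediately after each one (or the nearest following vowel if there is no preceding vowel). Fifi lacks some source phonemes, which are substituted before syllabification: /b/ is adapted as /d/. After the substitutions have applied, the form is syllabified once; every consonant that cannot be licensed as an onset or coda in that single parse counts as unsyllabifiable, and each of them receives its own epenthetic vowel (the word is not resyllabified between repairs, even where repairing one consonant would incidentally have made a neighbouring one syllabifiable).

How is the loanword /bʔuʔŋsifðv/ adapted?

Substitution: /b/ → /d/, giving /dʔuʔŋsifðv/.
The consonants /ʔ/, /f/, /ð/, /v/ cannot be parsed into a legal (C)(C)V syllable (no codas are permitted; onsets may contain at most 2 consonants).
Epenthesis after each stranded consonant: /ʔ/ → /ʔu/, /f/ → /fi/, /ð/ → /ði/, /v/ → /vi/.

dʔuʔuŋsifiðivi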